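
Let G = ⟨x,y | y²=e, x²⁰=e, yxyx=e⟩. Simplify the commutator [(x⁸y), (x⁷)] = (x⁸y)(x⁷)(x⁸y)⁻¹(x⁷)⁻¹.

[(x⁸y), (x⁷)] = (x⁸y)·(x⁷)·(x⁸y)⁻¹·(x⁷)⁻¹.
  (x⁸y) · (x⁷) = xy
  (xy) · (x⁸y) = x¹³
  (x¹³) · (x¹³) = x⁶

Answer: x⁶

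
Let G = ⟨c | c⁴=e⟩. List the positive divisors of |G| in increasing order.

|G| = 4 = 2². By Lagrange's theorem the order of any subgroup divides 4; the divisors of 4 are 1, 2, 4.

Answer: 1, 2, 4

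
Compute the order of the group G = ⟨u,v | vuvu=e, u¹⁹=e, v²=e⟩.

Enumerate words in the generators, reducing via the relations: the distinct elements are
  {e, u, v, uv, u², u³, u⁴, u⁵, u⁶, u⁷, u⁸, u⁹, u²v, u³v, u¹², u¹³, u¹¹, u¹⁰, u¹⁴, u¹⁵, u¹⁶, u¹⁷, u¹⁸, u⁴v, u⁵v, u⁶v, u⁷v, u⁸v, u⁹v, u¹²v, u¹³v, u¹¹v, u¹⁰v, u¹⁴v, u¹⁵v, u¹⁶v, u¹⁷v, u¹⁸v}.
No further products give new elements, so |G| = 38.

Answer: 38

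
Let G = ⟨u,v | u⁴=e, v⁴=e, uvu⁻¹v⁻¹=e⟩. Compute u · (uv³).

Compute u · (uv³) by multiplying left to right and reducing via the relations at each step:
  u · u = u²
  (u²) · v³ = u²v³

Answer: u²v³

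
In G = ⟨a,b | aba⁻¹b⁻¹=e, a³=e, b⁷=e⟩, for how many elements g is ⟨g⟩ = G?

G is cyclic of order 21. An element generates G iff its order is 21, and a cyclic group of order 21 has exactly φ(21) = 12 such elements.

Answer: 12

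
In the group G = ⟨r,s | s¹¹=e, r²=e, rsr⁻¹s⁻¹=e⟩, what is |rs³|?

Compute successive powers until reaching e:
  (rs³)¹ = rs³, (rs³)² = s⁶, (rs³)³ = rs⁹, (rs³)⁴ = s, (rs³)⁵ = rs⁴, (rs³)⁶ = s⁷, (rs³)⁷ = rs¹⁰, (rs³)⁸ = s², (rs³)⁹ = rs⁵, (rs³)¹⁰ = s⁸, (rs³)¹¹ = r, (rs³)¹² = s³, (rs³)¹³ = rs⁶, (rs³)¹⁴ = s⁹, (rs³)¹⁵ = rs, (rs³)¹⁶ = s⁴, (rs³)¹⁷ = rs⁷, (rs³)¹⁸ = s¹⁰, (rs³)¹⁹ = rs², (rs³)²⁰ = s⁵, (rs³)²¹ = rs⁸, (rs³)²² = e.
The smallest positive k with (rs³)ᵏ = e is 22.

Answer: 22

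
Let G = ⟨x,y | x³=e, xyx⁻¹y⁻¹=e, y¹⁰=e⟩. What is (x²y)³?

Compute successive powers of (x²y), reducing at each step:
  (x²y)²: (x²y) · x² = xy;   (xy) · y = xy²
  (x²y)³: (xy²) · x² = y²;   (y²) · y = y³

Answer: y³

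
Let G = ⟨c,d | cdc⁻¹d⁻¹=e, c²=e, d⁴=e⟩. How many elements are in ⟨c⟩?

|⟨c⟩| equals the order of c. Compute successive powers until reaching e:
  c¹ = c, c² = e.
The smallest positive k with cᵏ = e is 2, so |⟨c⟩| = 2.

Answer: 2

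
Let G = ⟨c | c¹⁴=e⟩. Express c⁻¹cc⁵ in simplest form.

Multiply left to right, reducing at each step:
  (c¹³) · c = e
  e · c⁵ = c⁵

Answer: c⁵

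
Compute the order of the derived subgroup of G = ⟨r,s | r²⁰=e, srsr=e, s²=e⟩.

G' = [G, G] is generated by all commutators. The generator-pair commutators are: [r, s] = r².
The subgroup they normally generate is {e, r², r⁴, r⁶, r⁸, r¹⁰, r¹², r¹⁴, r¹⁶, r¹⁸}, of order 10.
Check: |G/G'| = 40/10 = 4 is the order of the abelianisation.

Answer: 10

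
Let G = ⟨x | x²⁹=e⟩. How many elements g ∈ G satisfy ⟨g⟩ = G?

G is cyclic of order 29. An element generates G iff its order is 29, and a cyclic group of order 29 has exactly φ(29) = 28 such elements.

Answer: 28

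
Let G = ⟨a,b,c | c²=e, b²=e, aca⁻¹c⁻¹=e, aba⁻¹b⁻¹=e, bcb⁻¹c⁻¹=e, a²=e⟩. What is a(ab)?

Compute a · (ab) by multiplying left to right and reducing via the relations at each step:
  a · a = e
  e · b = b

Answer: b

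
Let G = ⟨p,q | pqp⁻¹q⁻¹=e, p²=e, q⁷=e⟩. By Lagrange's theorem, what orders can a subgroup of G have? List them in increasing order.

|G| = 14 = 2 · 7. By Lagrange's theorem the order of any subgroup divides 14; the divisors of 14 are 1, 2, 7, 14.

Answer: 1, 2, 7, 14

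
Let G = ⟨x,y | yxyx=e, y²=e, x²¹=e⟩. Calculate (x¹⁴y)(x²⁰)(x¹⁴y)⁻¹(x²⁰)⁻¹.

[(x¹⁴y), (x²⁰)] = (x¹⁴y)·(x²⁰)·(x¹⁴y)⁻¹·(x²⁰)⁻¹.
  (x¹⁴y) · (x²⁰) = x¹⁵y
  (x¹⁵y) · (x¹⁴y) = x
  x · x = x²

Answer: x²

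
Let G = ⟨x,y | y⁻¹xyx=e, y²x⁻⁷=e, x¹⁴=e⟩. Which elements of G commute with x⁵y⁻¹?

⟨x⁵y⁻¹⟩ ⊆ C_G(x⁵y⁻¹) since powers of x⁵y⁻¹ commute with x⁵y⁻¹; so |C_G(x⁵y⁻¹)| ≥ |⟨x⁵y⁻¹⟩| = 4.
By orbit–stabilizer, |C_G(x⁵y⁻¹)| = |G| / |conj. class of x⁵y⁻¹| = 28 / 7 = 4.
The 4 elements commuting with x⁵y⁻¹ are {e, x⁷, x⁵y, x⁵y⁻¹}.

Answer: {e, x⁷, x⁵y, x⁵y⁻¹}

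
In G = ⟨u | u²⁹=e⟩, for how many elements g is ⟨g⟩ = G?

G is cyclic of order 29. An element generates G iff its order is 29, and a cyclic group of order 29 has exactly φ(29) = 28 such elements.

Answer: 28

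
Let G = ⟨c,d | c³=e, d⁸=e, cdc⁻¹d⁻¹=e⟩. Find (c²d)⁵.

Compute successive powers of (c²d), reducing at each step:
  (c²d)²: (c²d) · c² = cd;   (cd) · d = cd²
  (c²d)³: (cd²) · c² = d²;   (d²) · d = d³
  (c²d)⁴: (d³) · c² = c²d³;   (c²d³) · d = c²d⁴
  (c²d)⁵: (c²d⁴) · c² = cd⁴;   (cd⁴) · d = cd⁵

Answer: cd⁵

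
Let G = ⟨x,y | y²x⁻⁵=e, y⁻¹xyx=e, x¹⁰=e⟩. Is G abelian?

x·y = xy but y·x = x⁴y⁻¹, so x·y ≠ y·x and G is not abelian.

Answer: No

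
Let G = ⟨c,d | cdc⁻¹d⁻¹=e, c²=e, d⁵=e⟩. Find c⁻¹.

The order of c is 2 (smallest k with cᵏ = e), so c⁻¹ = c¹ = c.
Check: c · c → c · c = e, giving e as required.

Answer: c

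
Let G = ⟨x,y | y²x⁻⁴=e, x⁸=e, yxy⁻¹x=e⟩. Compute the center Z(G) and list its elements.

An element z ∈ Z(G) iff z commutes with every generator.
For example x⁴ is central: (x⁴)·x = x⁵ = x·(x⁴); (x⁴)·y = y⁻¹ = y·(x⁴).
Whereas x ∉ Z(G) since x·y = xy ≠ x³y⁻¹ = y·x.
Checking each of the 16 elements this way gives Z(G) = {e, x⁴}, of order 2.

Answer: {e, x⁴}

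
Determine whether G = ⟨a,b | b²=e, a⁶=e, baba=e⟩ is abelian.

a·b = ab but b·a = a⁵b, so a·b ≠ b·a and G is not abelian.

Answer: No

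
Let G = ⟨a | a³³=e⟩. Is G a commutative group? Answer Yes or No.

G has a single generator, so G is cyclic and hence abelian.

Answer: Yes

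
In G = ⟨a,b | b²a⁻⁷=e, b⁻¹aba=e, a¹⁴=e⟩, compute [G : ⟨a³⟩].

First find ord(a³) by computing successive powers:
  (a³)¹ = a³, (a³)² = a⁶, (a³)³ = a⁹, (a³)⁴ = a¹², (a³)⁵ = a, (a³)⁶ = a⁴, (a³)⁷ = a⁷, (a³)⁸ = a¹⁰, (a³)⁹ = a¹³, (a³)¹⁰ = a², (a³)¹¹ = a⁵, (a³)¹² = a⁸, (a³)¹³ = a¹¹, (a³)¹⁴ = e.
So |⟨a³⟩| = ord(a³) = 14. With |G| = 28, by Lagrange [G : ⟨a³⟩] = 28/14 = 2.

Answer: 2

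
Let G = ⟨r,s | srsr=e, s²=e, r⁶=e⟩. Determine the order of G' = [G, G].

G' = [G, G] is generated by all commutators. The generator-pair commutators are: [r, s] = r².
The subgroup they normally generate is {e, r², r⁴}, of order 3.
Check: |G/G'| = 12/3 = 4 is the order of the abelianisation.

Answer: 3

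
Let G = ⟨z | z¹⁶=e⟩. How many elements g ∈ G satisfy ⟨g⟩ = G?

G is cyclic of order 16. An element generates G iff its order is 16, and a cyclic group of order 16 has exactly φ(16) = 8 such elements.

Answer: 8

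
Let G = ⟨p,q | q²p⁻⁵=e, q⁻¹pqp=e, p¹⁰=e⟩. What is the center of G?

An element z ∈ Z(G) iff z commutes with every generator.
For example p⁵ is central: (p⁵)·p = p⁶ = p·(p⁵); (p⁵)·q = q⁻¹ = q·(p⁵).
Whereas p ∉ Z(G) since p·q = pq ≠ p⁴q⁻¹ = q·p.
Checking each of the 20 elements this way gives Z(G) = {e, p⁵}, of order 2.

Answer: {e, p⁵}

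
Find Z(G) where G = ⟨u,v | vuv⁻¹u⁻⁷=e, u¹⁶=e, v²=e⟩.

An element z ∈ Z(G) iff z commutes with every generator.
For example u⁸ is central: (u⁸)·u = u⁹ = u·(u⁸); (u⁸)·v = u⁸v = v·(u⁸).
Whereas u ∉ Z(G) since u·v = uv ≠ u⁷v = v·u.
Checking each of the 32 elements this way gives Z(G) = {e, u⁸}, of order 2.

Answer: {e, u⁸}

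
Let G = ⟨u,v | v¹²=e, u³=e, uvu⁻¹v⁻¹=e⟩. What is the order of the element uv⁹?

Compute successive powers until reaching e:
  (uv⁹)¹ = uv⁹, (uv⁹)² = u²v⁶, (uv⁹)³ = v³, (uv⁹)⁴ = u, (uv⁹)⁵ = u²v⁹, (uv⁹)⁶ = v⁶, (uv⁹)⁷ = uv³, (uv⁹)⁸ = u², (uv⁹)⁹ = v⁹, (uv⁹)¹⁰ = uv⁶, (uv⁹)¹¹ = u²v³, (uv⁹)¹² = e.
The smallest positive k with (uv⁹)ᵏ = e is 12.

Answer: 12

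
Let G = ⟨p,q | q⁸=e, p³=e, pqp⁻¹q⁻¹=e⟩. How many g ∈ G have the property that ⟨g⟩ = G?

G is cyclic of order 24. An element generates G iff its order is 24, and a cyclic group of order 24 has exactly φ(24) = 8 such elements.

Answer: 8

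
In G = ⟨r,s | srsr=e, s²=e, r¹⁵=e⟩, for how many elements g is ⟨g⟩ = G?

⟨g⟩ = G would require ord(g) = |G| = 30, but the maximum element order in G is 15 < 30. So G is not cyclic and no single element generates it: the count is 0.

Answer: 0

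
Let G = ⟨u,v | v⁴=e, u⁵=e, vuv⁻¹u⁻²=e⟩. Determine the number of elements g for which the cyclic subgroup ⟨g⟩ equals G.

⟨g⟩ = G would require ord(g) = |G| = 20, but the maximum element order in G is 5 < 20. So G is not cyclic and no single element generates it: the count is 0.

Answer: 0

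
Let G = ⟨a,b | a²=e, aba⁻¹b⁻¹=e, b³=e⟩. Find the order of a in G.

Compute successive powers until reaching e:
  a¹ = a, a² = e.
The smallest positive k with aᵏ = e is 2.

Answer: 2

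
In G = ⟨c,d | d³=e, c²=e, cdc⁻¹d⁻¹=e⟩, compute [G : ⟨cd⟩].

First find ord(cd) by computing successive powers:
  (cd)¹ = cd, (cd)² = d², (cd)³ = c, (cd)⁴ = d, (cd)⁵ = cd², (cd)⁶ = e.
So |⟨cd⟩| = ord(cd) = 6. With |G| = 6, by Lagrange [G : ⟨cd⟩] = 6/6 = 1.

Answer: 1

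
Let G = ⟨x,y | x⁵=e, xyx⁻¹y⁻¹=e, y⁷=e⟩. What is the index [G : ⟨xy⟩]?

First find ord(xy) by computing successive powers:
  (xy)¹ = xy, (xy)² = x²y², (xy)³ = x³y³, (xy)⁴ = x⁴y⁴, (xy)⁵ = y⁵, (xy)⁶ = xy⁶, (xy)⁷ = x², (xy)⁸ = x³y, (xy)⁹ = x⁴y², (xy)¹⁰ = y³, (xy)¹¹ = xy⁴, (xy)¹² = x²y⁵, (xy)¹³ = x³y⁶, (xy)¹⁴ = x⁴, (xy)¹⁵ = y, (xy)¹⁶ = xy², (xy)¹⁷ = x²y³, (xy)¹⁸ = x³y⁴, (xy)¹⁹ = x⁴y⁵, (xy)²⁰ = y⁶, (xy)²¹ = x, (xy)²² = x²y, (xy)²³ = x³y², (xy)²⁴ = x⁴y³, (xy)²⁵ = y⁴, (xy)²⁶ = xy⁵, (xy)²⁷ = x²y⁶, (xy)²⁸ = x³, (xy)²⁹ = x⁴y, (xy)³⁰ = y², (xy)³¹ = xy³, (xy)³² = x²y⁴, (xy)³³ = x³y⁵, (xy)³⁴ = x⁴y⁶, (xy)³⁵ = e.
So |⟨xy⟩| = ord(xy) = 35. With |G| = 35, by Lagrange [G : ⟨xy⟩] = 35/35 = 1.

Answer: 1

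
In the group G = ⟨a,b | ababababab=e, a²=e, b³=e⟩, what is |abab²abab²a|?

Compute successive powers until reaching e:
  (abab²abab²a)¹ = abab²abab²a, (abab²abab²a)² = e.
The smallest positive k with (abab²abab²a)ᵏ = e is 2.

Answer: 2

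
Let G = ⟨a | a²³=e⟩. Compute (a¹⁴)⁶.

Compute successive powers of (a¹⁴), reducing at each step:
  (a¹⁴)²: (a¹⁴) · a¹⁴ = a⁵
  (a¹⁴)³: (a⁵) · a¹⁴ = a¹⁹
  (a¹⁴)⁴: (a¹⁹) · a¹⁴ = a¹⁰
  (a¹⁴)⁵: (a¹⁰) · a¹⁴ = a
  (a¹⁴)⁶: a · a¹⁴ = a¹⁵

Answer: a¹⁵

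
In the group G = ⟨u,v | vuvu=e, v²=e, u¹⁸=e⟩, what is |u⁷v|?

Compute successive powers until reaching e:
  (u⁷v)¹ = u⁷v, (u⁷v)² = e.
The smallest positive k with (u⁷v)ᵏ = e is 2.

Answer: 2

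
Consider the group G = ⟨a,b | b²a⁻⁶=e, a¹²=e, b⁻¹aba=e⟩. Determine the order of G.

Enumerate words in the generators, reducing via the relations: the distinct elements are
  {a, b, e, ab, a², a³, a⁴, a⁵, a⁶, a⁷, a⁸, a⁹, a²b, a³b, a¹¹, a¹⁰, a⁴b, a⁵b, b⁻¹, ab⁻¹, a²b⁻¹, a³b⁻¹, a⁴b⁻¹, a⁵b⁻¹}.
No further products give new elements, so |G| = 24.

Answer: 24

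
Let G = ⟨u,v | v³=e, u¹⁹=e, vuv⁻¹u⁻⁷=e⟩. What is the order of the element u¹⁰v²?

Compute successive powers until reaching e:
  (u¹⁰v²)¹ = u¹⁰v², (u¹⁰v²)² = u⁶v, (u¹⁰v²)³ = e.
The smallest positive k with (u¹⁰v²)ᵏ = e is 3.

Answer: 3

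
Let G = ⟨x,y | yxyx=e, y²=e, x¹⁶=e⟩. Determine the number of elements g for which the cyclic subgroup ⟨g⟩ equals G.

⟨g⟩ = G would require ord(g) = |G| = 32, but the maximum element order in G is 16 < 32. So G is not cyclic and no single element generates it: the count is 0.

Answer: 0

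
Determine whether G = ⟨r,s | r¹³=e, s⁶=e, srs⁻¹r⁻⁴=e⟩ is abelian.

r·s = rs but s·r = r⁴s, so r·s ≠ s·r and G is not abelian.

Answer: No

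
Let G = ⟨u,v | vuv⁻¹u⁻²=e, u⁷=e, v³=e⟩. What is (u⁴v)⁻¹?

The order of (u⁴v) is 3 (smallest k with (u⁴v)ᵏ = e), so (u⁴v)⁻¹ = (u⁴v)² = u⁵v².
Check: (u⁴v) · (u⁵v²) → (u⁴v) · u⁵ = v;   v · v² = e, giving e as required.

Answer: u⁵v²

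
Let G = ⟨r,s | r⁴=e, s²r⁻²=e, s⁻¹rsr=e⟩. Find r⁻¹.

The order of r is 4 (smallest k with rᵏ = e), so r⁻¹ = r³ = r³.
Check: r · (r³) → r · r³ = e, giving e as required.

Answer: r³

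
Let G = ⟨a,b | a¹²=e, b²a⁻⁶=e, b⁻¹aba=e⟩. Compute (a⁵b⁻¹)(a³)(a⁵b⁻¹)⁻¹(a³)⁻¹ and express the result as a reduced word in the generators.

[(a⁵b⁻¹), (a³)] = (a⁵b⁻¹)·(a³)·(a⁵b⁻¹)⁻¹·(a³)⁻¹.
  (a⁵b⁻¹) · (a³) = a²b⁻¹
  (a²b⁻¹) · (a⁵b) = a⁹
  (a⁹) · (a⁹) = a⁶

Answer: a⁶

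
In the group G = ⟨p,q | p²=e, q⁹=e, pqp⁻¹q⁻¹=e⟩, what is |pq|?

Compute successive powers until reaching e:
  (pq)¹ = pq, (pq)² = q², (pq)³ = pq³, (pq)⁴ = q⁴, (pq)⁵ = pq⁵, (pq)⁶ = q⁶, (pq)⁷ = pq⁷, (pq)⁸ = q⁸, (pq)⁹ = p, (pq)¹⁰ = q, (pq)¹¹ = pq², (pq)¹² = q³, (pq)¹³ = pq⁴, (pq)¹⁴ = q⁵, (pq)¹⁵ = pq⁶, (pq)¹⁶ = q⁷, (pq)¹⁷ = pq⁸, (pq)¹⁸ = e.
The smallest positive k with (pq)ᵏ = e is 18.

Answer: 18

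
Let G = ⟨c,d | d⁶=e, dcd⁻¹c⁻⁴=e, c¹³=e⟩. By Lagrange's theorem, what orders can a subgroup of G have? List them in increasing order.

|G| = 78 = 2 · 3 · 13. By Lagrange's theorem the order of any subgroup divides 78; the divisors of 78 are 1, 2, 3, 6, 13, 26, 39, 78.

Answer: 1, 2, 3, 6, 13, 26, 39, 78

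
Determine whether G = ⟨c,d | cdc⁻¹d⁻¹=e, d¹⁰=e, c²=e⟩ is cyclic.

|G| = 20, but the maximum element order in G is 10 < 20. No single element generates all of G, so G is not cyclic.

Answer: No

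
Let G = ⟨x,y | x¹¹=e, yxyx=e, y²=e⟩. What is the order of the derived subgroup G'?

G' = [G, G] is generated by all commutators. The generator-pair commutators are: [x, y] = x².
The subgroup they normally generate is {e, x, x², x³, x⁴, x⁵, x⁶, x⁷, x⁸, x⁹, x¹⁰}, of order 11.
Check: |G/G'| = 22/11 = 2 is the order of the abelianisation.

Answer: 11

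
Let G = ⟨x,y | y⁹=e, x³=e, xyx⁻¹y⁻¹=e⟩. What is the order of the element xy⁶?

Compute successive powers until reaching e:
  (xy⁶)¹ = xy⁶, (xy⁶)² = x²y³, (xy⁶)³ = e.
The smallest positive k with (xy⁶)ᵏ = e is 3.

Answer: 3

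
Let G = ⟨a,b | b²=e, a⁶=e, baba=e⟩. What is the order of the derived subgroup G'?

G' = [G, G] is generated by all commutators. The generator-pair commutators are: [a, b] = a².
The subgroup they normally generate is {e, a², a⁴}, of order 3.
Check: |G/G'| = 12/3 = 4 is the order of the abelianisation.

Answer: 3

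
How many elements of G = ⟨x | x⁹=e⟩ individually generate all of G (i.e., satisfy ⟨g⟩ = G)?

G is cyclic of order 9. An element generates G iff its order is 9, and a cyclic group of order 9 has exactly φ(9) = 6 such elements.

Answer: 6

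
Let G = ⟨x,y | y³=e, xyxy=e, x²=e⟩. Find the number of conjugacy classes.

The conjugacy classes (representative and size) are:
  [e] (size 1), [xy²] (size 3), [y²] (size 2).
Class equation: 1 + 3 + 2 = 6 = |G|. So G has 3 conjugacy classes.

Answer: 3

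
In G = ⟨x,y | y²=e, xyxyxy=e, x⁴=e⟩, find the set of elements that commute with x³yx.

⟨x³yx⟩ ⊆ C_G(x³yx) since powers of x³yx commute with x³yx; so |C_G(x³yx)| ≥ |⟨x³yx⟩| = 2.
By orbit–stabilizer, |C_G(x³yx)| = |G| / |conj. class of x³yx| = 24 / 6 = 4.
The 4 elements commuting with x³yx are {e, xyx³, x³yx, yx²y}.

Answer: {e, xyx³, x³yx, yx²y}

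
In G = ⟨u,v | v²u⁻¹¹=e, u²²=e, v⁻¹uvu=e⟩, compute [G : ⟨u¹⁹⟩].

First find ord(u¹⁹) by computing successive powers:
  (u¹⁹)¹ = u¹⁹, (u¹⁹)² = u¹⁶, (u¹⁹)³ = u¹³, (u¹⁹)⁴ = u¹⁰, (u¹⁹)⁵ = u⁷, (u¹⁹)⁶ = u⁴, (u¹⁹)⁷ = u, (u¹⁹)⁸ = u²⁰, (u¹⁹)⁹ = u¹⁷, (u¹⁹)¹⁰ = u¹⁴, (u¹⁹)¹¹ = u¹¹, (u¹⁹)¹² = u⁸, (u¹⁹)¹³ = u⁵, (u¹⁹)¹⁴ = u², (u¹⁹)¹⁵ = u²¹, (u¹⁹)¹⁶ = u¹⁸, (u¹⁹)¹⁷ = u¹⁵, (u¹⁹)¹⁸ = u¹², (u¹⁹)¹⁹ = u⁹, (u¹⁹)²⁰ = u⁶, (u¹⁹)²¹ = u³, (u¹⁹)²² = e.
So |⟨u¹⁹⟩| = ord(u¹⁹) = 22. With |G| = 44, by Lagrange [G : ⟨u¹⁹⟩] = 44/22 = 2.

Answer: 2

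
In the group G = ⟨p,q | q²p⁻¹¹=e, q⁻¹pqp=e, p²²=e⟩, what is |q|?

Compute successive powers until reaching e:
  q¹ = q, q² = p¹¹, q³ = q⁻¹, q⁴ = e.
The smallest positive k with qᵏ = e is 4.

Answer: 4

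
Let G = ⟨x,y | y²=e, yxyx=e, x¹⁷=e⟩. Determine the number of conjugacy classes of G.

The conjugacy classes (representative and size) are:
  [e] (size 1), [x¹⁶] (size 2), [x²] (size 2), [x³] (size 2), [x¹³] (size 2), [x¹²] (size 2), [x⁶] (size 2), [x¹⁰] (size 2), [x⁹] (size 2), [x⁷y] (size 17).
Class equation: 1 + 2 + 2 + 2 + 2 + 2 + 2 + 2 + 2 + 17 = 34 = |G|. So G has 10 conjugacy classes.

Answer: 10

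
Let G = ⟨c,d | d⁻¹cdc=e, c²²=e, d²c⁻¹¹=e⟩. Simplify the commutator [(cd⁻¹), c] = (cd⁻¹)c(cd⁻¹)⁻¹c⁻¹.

[(cd⁻¹), c] = (cd⁻¹)·c·(cd⁻¹)⁻¹·c⁻¹.
  (cd⁻¹) · c = d⁻¹
  (d⁻¹) · (cd) = c²¹
  (c²¹) · (c²¹) = c²⁰

Answer: c²⁰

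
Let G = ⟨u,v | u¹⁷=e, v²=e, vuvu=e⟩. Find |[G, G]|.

G' = [G, G] is generated by all commutators. The generator-pair commutators are: [u, v] = u².
The subgroup they normally generate is {e, u, u², u³, u⁴, u⁵, u⁶, u⁷, u⁸, u⁹, u¹⁰, u¹¹, u¹², u¹³, u¹⁴, u¹⁵, u¹⁶}, of order 17.
Check: |G/G'| = 34/17 = 2 is the order of the abelianisation.

Answer: 17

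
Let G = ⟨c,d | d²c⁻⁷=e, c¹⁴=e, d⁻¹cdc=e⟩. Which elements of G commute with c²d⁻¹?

⟨c²d⁻¹⟩ ⊆ C_G(c²d⁻¹) since powers of c²d⁻¹ commute with c²d⁻¹; so |C_G(c²d⁻¹)| ≥ |⟨c²d⁻¹⟩| = 4.
By orbit–stabilizer, |C_G(c²d⁻¹)| = |G| / |conj. class of c²d⁻¹| = 28 / 7 = 4.
The 4 elements commuting with c²d⁻¹ are {e, c⁷, c²d, c²d⁻¹}.

Answer: {e, c⁷, c²d, c²d⁻¹}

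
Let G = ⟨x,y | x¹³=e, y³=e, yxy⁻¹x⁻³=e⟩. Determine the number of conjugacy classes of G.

The conjugacy classes (representative and size) are:
  [e] (size 1), [x] (size 3), [x⁵] (size 3), [x¹⁰] (size 3), [x⁸] (size 3), [x¹⁰y] (size 13), [x⁷y²] (size 13).
Class equation: 1 + 3 + 3 + 3 + 3 + 13 + 13 = 39 = |G|. So G has 7 conjugacy classes.

Answer: 7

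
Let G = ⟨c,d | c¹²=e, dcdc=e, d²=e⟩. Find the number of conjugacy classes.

The conjugacy classes (representative and size) are:
  [e] (size 1), [c¹¹] (size 2), [c²] (size 2), [c⁹] (size 2), [c⁴] (size 2), [c⁵] (size 2), [c⁶] (size 1), [d] (size 6), [cd] (size 6).
Class equation: 1 + 2 + 2 + 2 + 2 + 2 + 1 + 6 + 6 = 24 = |G|. So G has 9 conjugacy classes.

Answer: 9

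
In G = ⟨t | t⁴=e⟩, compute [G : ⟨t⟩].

First find ord(t) by computing successive powers:
  t¹ = t, t² = t², t³ = t³, t⁴ = e.
So |⟨t⟩| = ord(t) = 4. With |G| = 4, by Lagrange [G : ⟨t⟩] = 4/4 = 1.

Answer: 1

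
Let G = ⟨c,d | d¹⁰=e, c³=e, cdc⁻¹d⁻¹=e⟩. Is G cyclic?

|G| = 30. The element cd has order 30 (its powers give 30 distinct elements), so ⟨cd⟩ = G and G is cyclic.

Answer: Yes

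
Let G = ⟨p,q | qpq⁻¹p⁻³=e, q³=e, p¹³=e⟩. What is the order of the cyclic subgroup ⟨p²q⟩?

|⟨p²q⟩| equals the order of p²q. Compute successive powers until reaching e:
  (p²q)¹ = p²q, (p²q)² = p⁸q², (p²q)³ = e.
The smallest positive k with (p²q)ᵏ = e is 3, so |⟨p²q⟩| = 3.

Answer: 3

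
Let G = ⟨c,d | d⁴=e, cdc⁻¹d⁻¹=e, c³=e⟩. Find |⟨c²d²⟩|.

|⟨c²d²⟩| equals the order of c²d². Compute successive powers until reaching e:
  (c²d²)¹ = c²d², (c²d²)² = c, (c²d²)³ = d², (c²d²)⁴ = c², (c²d²)⁵ = cd², (c²d²)⁶ = e.
The smallest positive k with (c²d²)ᵏ = e is 6, so |⟨c²d²⟩| = 6.

Answer: 6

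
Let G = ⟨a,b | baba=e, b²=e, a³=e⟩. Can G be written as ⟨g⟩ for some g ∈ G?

Every cyclic group is abelian. But a·b = ab while b·a = a²b, so a·b ≠ b·a and G is not abelian. Hence G is not cyclic.

Answer: No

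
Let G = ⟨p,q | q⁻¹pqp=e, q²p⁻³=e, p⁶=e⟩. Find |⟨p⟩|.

|⟨p⟩| equals the order of p. Compute successive powers until reaching e:
  p¹ = p, p² = p², p³ = p³, p⁴ = p⁴, p⁵ = p⁵, p⁶ = e.
The smallest positive k with pᵏ = e is 6, so |⟨p⟩| = 6.

Answer: 6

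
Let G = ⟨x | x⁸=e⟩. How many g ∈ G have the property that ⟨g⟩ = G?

G is cyclic of order 8. An element generates G iff its order is 8, and a cyclic group of order 8 has exactly φ(8) = 4 such elements.

Answer: 4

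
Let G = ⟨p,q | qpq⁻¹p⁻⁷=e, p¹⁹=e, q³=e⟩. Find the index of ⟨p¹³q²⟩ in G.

First find ord(p¹³q²) by computing successive powers:
  (p¹³q²)¹ = p¹³q², (p¹³q²)² = p⁴q, (p¹³q²)³ = e.
So |⟨p¹³q²⟩| = ord(p¹³q²) = 3. With |G| = 57, by Lagrange [G : ⟨p¹³q²⟩] = 57/3 = 19.

Answer: 19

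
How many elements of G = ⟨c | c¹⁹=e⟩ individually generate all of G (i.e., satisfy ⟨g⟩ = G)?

G is cyclic of order 19. An element generates G iff its order is 19, and a cyclic group of order 19 has exactly φ(19) = 18 such elements.

Answer: 18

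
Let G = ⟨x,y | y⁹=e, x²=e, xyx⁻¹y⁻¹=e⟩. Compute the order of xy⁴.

Compute successive powers until reaching e:
  (xy⁴)¹ = xy⁴, (xy⁴)² = y⁸, (xy⁴)³ = xy³, (xy⁴)⁴ = y⁷, (xy⁴)⁵ = xy², (xy⁴)⁶ = y⁶, (xy⁴)⁷ = xy, (xy⁴)⁸ = y⁵, (xy⁴)⁹ = x, (xy⁴)¹⁰ = y⁴, (xy⁴)¹¹ = xy⁸, (xy⁴)¹² = y³, (xy⁴)¹³ = xy⁷, (xy⁴)¹⁴ = y², (xy⁴)¹⁵ = xy⁶, (xy⁴)¹⁶ = y, (xy⁴)¹⁷ = xy⁵, (xy⁴)¹⁸ = e.
The smallest positive k with (xy⁴)ᵏ = e is 18.

Answer: 18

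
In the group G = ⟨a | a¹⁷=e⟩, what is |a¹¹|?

Compute successive powers until reaching e:
  (a¹¹)¹ = a¹¹, (a¹¹)² = a⁵, (a¹¹)³ = a¹⁶, (a¹¹)⁴ = a¹⁰, (a¹¹)⁵ = a⁴, (a¹¹)⁶ = a¹⁵, (a¹¹)⁷ = a⁹, (a¹¹)⁸ = a³, (a¹¹)⁹ = a¹⁴, (a¹¹)¹⁰ = a⁸, (a¹¹)¹¹ = a², (a¹¹)¹² = a¹³, (a¹¹)¹³ = a⁷, (a¹¹)¹⁴ = a, (a¹¹)¹⁵ = a¹², (a¹¹)¹⁶ = a⁶, (a¹¹)¹⁷ = e.
The smallest positive k with (a¹¹)ᵏ = e is 17.

Answer: 17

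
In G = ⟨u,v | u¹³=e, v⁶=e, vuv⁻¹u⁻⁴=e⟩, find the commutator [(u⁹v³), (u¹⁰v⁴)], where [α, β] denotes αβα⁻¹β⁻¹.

[(u⁹v³), (u¹⁰v⁴)] = (u⁹v³)·(u¹⁰v⁴)·(u⁹v³)⁻¹·(u¹⁰v⁴)⁻¹.
  (u⁹v³) · (u¹⁰v⁴) = u¹²v
  (u¹²v) · (u⁹v³) = u⁹v⁴
  (u⁹v⁴) · (u⁹v²) = u¹²

Answer: u¹²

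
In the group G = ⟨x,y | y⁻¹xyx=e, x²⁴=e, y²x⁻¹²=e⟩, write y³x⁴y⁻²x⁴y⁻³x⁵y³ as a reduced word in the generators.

Multiply left to right, reducing at each step:
  (y⁻¹) · x⁴ = x⁸y
  (x⁸y) · y⁻² = x⁸y⁻¹
  (x⁸y⁻¹) · x⁴ = x⁴y⁻¹
  (x⁴y⁻¹) · y⁻³ = x⁴
  (x⁴) · x⁵ = x⁹
  (x⁹) · y³ = x⁹y⁻¹

Answer: x⁹y⁻¹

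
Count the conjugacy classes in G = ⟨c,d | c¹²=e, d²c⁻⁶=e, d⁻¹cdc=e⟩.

The conjugacy classes (representative and size) are:
  [e] (size 1), [c¹¹] (size 2), [c²] (size 2), [c⁹] (size 2), [c⁴] (size 2), [c⁵] (size 2), [c⁶] (size 1), [c²d] (size 6), [cd] (size 6).
Class equation: 1 + 2 + 2 + 2 + 2 + 2 + 1 + 6 + 6 = 24 = |G|. So G has 9 conjugacy classes.

Answer: 9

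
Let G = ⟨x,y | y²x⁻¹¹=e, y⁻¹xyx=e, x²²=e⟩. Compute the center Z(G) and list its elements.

An element z ∈ Z(G) iff z commutes with every generator.
For example x¹¹ is central: (x¹¹)·x = x¹² = x·(x¹¹); (x¹¹)·y = y⁻¹ = y·(x¹¹).
Whereas x ∉ Z(G) since x·y = xy ≠ x¹⁰y⁻¹ = y·x.
Checking each of the 44 elements this way gives Z(G) = {e, x¹¹}, of order 2.

Answer: {e, x¹¹}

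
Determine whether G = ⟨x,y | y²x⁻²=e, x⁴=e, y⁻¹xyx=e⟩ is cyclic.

Every cyclic group is abelian. But x·y = xy while y·x = xy⁻¹, so x·y ≠ y·x and G is not abelian. Hence G is not cyclic.

Answer: No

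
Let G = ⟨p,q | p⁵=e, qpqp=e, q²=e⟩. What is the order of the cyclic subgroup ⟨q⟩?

|⟨q⟩| equals the order of q. Compute successive powers until reaching e:
  q¹ = q, q² = e.
The smallest positive k with qᵏ = e is 2, so |⟨q⟩| = 2.

Answer: 2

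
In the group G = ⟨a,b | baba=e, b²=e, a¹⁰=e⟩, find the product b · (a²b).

Compute b · (a²b) by multiplying left to right and reducing via the relations at each step:
  b · a² = a⁸b
  (a⁸b) · b = a⁸

Answer: a⁸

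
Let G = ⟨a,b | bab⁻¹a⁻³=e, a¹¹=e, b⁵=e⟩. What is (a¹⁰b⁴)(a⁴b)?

Compute (a¹⁰b⁴) · (a⁴b) by multiplying left to right and reducing via the relations at each step:
  (a¹⁰b⁴) · a⁴ = a⁴b⁴
  (a⁴b⁴) · b = a⁴

Answer: a⁴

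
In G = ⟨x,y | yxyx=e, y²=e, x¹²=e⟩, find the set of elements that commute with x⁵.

⟨x⁵⟩ ⊆ C_G(x⁵) since powers of x⁵ commute with x⁵; so |C_G(x⁵)| ≥ |⟨x⁵⟩| = 12.
By orbit–stabilizer, |C_G(x⁵)| = |G| / |conj. class of x⁵| = 24 / 2 = 12.
The 12 elements commuting with x⁵ are {e, x, x², x³, x⁴, x⁵, x⁶, x⁷, x⁸, x⁹, x¹⁰, x¹¹}.

Answer: {e, x, x², x³, x⁴, x⁵, x⁶, x⁷, x⁸, x⁹, x¹⁰, x¹¹}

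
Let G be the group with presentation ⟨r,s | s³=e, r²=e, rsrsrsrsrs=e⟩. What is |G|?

Enumerate words in the generators, reducing via the relations: the distinct elements are
  {e, r, s, rs, sr, s², rsr, rs², srs, s²r, rsrs, rs²r, srsr, srs², s²rs, rsrsr, rsrs², rs²rs, srs²r, s²rsr, s²rs², rsrs²r, rs²rsr, rs²rs², srsrs², srs²rs, s²rsrs, s²rs²r, rsrs²rs, rs²rsrs, rs²rs²r, srsrs²r, srs²rsr, srs²rs², s²rsrs², s²rs²rs, rsrs²rsr, rsrs²rs², rs²rsrs², srsrs²rs, srs²rsrs, s²rsrs²r, s²rs²rsr, rsrs²rsrs, rs²rsrs²r, srsrs²rs², srs²rsrs², s²rsrs²rs, s²rs²rsrs, rsrs²rsrs², rs²rsrs²rs, srs²rsrs²r, s²rsrs²rsr, s²rsrs²rs², s²rs²rsrs², rsrs²rsrs²r, rs²rsrs²rsr, rs²rsrs²rs², srs²rsrs²rs, rsrs²rsrs²rs}.
No further products give new elements, so |G| = 60.

Answer: 60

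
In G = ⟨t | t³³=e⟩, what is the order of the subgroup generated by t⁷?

|⟨t⁷⟩| equals the order of t⁷. Compute successive powers until reaching e:
  (t⁷)¹ = t⁷, (t⁷)² = t¹⁴, (t⁷)³ = t²¹, (t⁷)⁴ = t²⁸, (t⁷)⁵ = t², (t⁷)⁶ = t⁹, (t⁷)⁷ = t¹⁶, (t⁷)⁸ = t²³, (t⁷)⁹ = t³⁰, (t⁷)¹⁰ = t⁴, (t⁷)¹¹ = t¹¹, (t⁷)¹² = t¹⁸, (t⁷)¹³ = t²⁵, (t⁷)¹⁴ = t³², (t⁷)¹⁵ = t⁶, (t⁷)¹⁶ = t¹³, (t⁷)¹⁷ = t²⁰, (t⁷)¹⁸ = t²⁷, (t⁷)¹⁹ = t, (t⁷)²⁰ = t⁸, (t⁷)²¹ = t¹⁵, (t⁷)²² = t²², (t⁷)²³ = t²⁹, (t⁷)²⁴ = t³, (t⁷)²⁵ = t¹⁰, (t⁷)²⁶ = t¹⁷, (t⁷)²⁷ = t²⁴, (t⁷)²⁸ = t³¹, (t⁷)²⁹ = t⁵, (t⁷)³⁰ = t¹², (t⁷)³¹ = t¹⁹, (t⁷)³² = t²⁶, (t⁷)³³ = e.
The smallest positive k with (t⁷)ᵏ = e is 33, so |⟨t⁷⟩| = 33.

Answer: 33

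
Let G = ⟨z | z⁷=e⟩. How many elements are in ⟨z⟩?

|⟨z⟩| equals the order of z. Compute successive powers until reaching e:
  z¹ = z, z² = z², z³ = z³, z⁴ = z⁴, z⁵ = z⁵, z⁶ = z⁶, z⁷ = e.
The smallest positive k with zᵏ = e is 7, so |⟨z⟩| = 7.

Answer: 7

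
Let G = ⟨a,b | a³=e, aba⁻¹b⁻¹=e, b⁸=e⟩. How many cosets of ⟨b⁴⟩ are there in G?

First find ord(b⁴) by computing successive powers:
  (b⁴)¹ = b⁴, (b⁴)² = e.
So |⟨b⁴⟩| = ord(b⁴) = 2. With |G| = 24, by Lagrange [G : ⟨b⁴⟩] = 24/2 = 12.

Answer: 12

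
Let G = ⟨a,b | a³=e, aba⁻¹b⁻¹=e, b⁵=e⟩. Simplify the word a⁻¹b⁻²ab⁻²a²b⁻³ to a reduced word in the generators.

Multiply left to right, reducing at each step:
  (a²) · b⁻² = a²b³
  (a²b³) · a = b³
  (b³) · b⁻² = b
  b · a² = a²b
  (a²b) · b⁻³ = a²b³

Answer: a²b³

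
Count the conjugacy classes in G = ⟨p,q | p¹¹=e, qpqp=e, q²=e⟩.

The conjugacy classes (representative and size) are:
  [e] (size 1), [p¹⁰] (size 2), [p²] (size 2), [p³] (size 2), [p⁷] (size 2), [p⁶] (size 2), [p²q] (size 11).
Class equation: 1 + 2 + 2 + 2 + 2 + 2 + 11 = 22 = |G|. So G has 7 conjugacy classes.

Answer: 7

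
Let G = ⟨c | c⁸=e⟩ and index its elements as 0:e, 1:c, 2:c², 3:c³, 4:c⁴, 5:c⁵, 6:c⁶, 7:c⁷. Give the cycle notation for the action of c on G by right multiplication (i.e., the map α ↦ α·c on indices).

(0 1 2 3 4 5 6 7)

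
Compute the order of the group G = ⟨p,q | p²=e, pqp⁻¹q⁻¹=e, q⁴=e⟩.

Enumerate words in the generators, reducing via the relations: the distinct elements are
  {e, p, q, pq, q², q³, pq², pq³}.
No further products give new elements, so |G| = 8.

Answer: 8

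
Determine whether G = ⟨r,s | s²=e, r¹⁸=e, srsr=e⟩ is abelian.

r·s = rs but s·r = r¹⁷s, so r·s ≠ s·r and G is not abelian.

Answer: No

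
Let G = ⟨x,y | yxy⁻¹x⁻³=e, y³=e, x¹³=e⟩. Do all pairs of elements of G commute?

x·y = xy but y·x = x³y, so x·y ≠ y·x and G is not abelian.

Answer: No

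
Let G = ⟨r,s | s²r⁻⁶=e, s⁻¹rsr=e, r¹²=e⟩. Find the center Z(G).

An element z ∈ Z(G) iff z commutes with every generator.
For example r⁶ is central: (r⁶)·r = r⁷ = r·(r⁶); (r⁶)·s = s⁻¹ = s·(r⁶).
Whereas r ∉ Z(G) since r·s = rs ≠ r⁵s⁻¹ = s·r.
Checking each of the 24 elements this way gives Z(G) = {e, r⁶}, of order 2.

Answer: {e, r⁶}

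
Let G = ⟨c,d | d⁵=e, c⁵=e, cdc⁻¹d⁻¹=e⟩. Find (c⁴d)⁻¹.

The order of (c⁴d) is 5 (smallest k with (c⁴d)ᵏ = e), so (c⁴d)⁻¹ = (c⁴d)⁴ = cd⁴.
Check: (c⁴d) · (cd⁴) → (c⁴d) · c = d;   d · d⁴ = e, giving e as required.

Answer: cd⁴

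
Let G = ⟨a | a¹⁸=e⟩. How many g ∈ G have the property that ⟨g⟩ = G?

G is cyclic of order 18. An element generates G iff its order is 18, and a cyclic group of order 18 has exactly φ(18) = 6 such elements.

Answer: 6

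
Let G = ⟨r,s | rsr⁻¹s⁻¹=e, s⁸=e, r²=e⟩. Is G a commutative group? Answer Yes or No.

Each pair of generators commutes: r·s = rs = s·r. Since the generators pairwise commute, every element of G commutes with every other, so G is abelian.

Answer: Yes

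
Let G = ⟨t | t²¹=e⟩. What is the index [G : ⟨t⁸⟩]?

First find ord(t⁸) by computing successive powers:
  (t⁸)¹ = t⁸, (t⁸)² = t¹⁶, (t⁸)³ = t³, (t⁸)⁴ = t¹¹, (t⁸)⁵ = t¹⁹, (t⁸)⁶ = t⁶, (t⁸)⁷ = t¹⁴, (t⁸)⁸ = t, (t⁸)⁹ = t⁹, (t⁸)¹⁰ = t¹⁷, (t⁸)¹¹ = t⁴, (t⁸)¹² = t¹², (t⁸)¹³ = t²⁰, (t⁸)¹⁴ = t⁷, (t⁸)¹⁵ = t¹⁵, (t⁸)¹⁶ = t², (t⁸)¹⁷ = t¹⁰, (t⁸)¹⁸ = t¹⁸, (t⁸)¹⁹ = t⁵, (t⁸)²⁰ = t¹³, (t⁸)²¹ = e.
So |⟨t⁸⟩| = ord(t⁸) = 21. With |G| = 21, by Lagrange [G : ⟨t⁸⟩] = 21/21 = 1.

Answer: 1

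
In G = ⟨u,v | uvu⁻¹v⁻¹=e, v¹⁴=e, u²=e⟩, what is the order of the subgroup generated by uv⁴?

|⟨uv⁴⟩| equals the order of uv⁴. Compute successive powers until reaching e:
  (uv⁴)¹ = uv⁴, (uv⁴)² = v⁸, (uv⁴)³ = uv¹², (uv⁴)⁴ = v², (uv⁴)⁵ = uv⁶, (uv⁴)⁶ = v¹⁰, (uv⁴)⁷ = u, (uv⁴)⁸ = v⁴, (uv⁴)⁹ = uv⁸, (uv⁴)¹⁰ = v¹², (uv⁴)¹¹ = uv², (uv⁴)¹² = v⁶, (uv⁴)¹³ = uv¹⁰, (uv⁴)¹⁴ = e.
The smallest positive k with (uv⁴)ᵏ = e is 14, so |⟨uv⁴⟩| = 14.

Answer: 14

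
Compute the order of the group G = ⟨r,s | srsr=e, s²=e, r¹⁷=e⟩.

Enumerate words in the generators, reducing via the relations: the distinct elements are
  {e, r, s, rs, r², r³, r⁴, r⁵, r⁶, r⁷, r⁸, r⁹, r²s, r³s, r¹², r¹³, r¹¹, r¹⁰, r¹⁴, r¹⁵, r¹⁶, r⁴s, r⁵s, r⁶s, r⁷s, r⁸s, r⁹s, r¹²s, r¹³s, r¹¹s, r¹⁰s, r¹⁴s, r¹⁵s, r¹⁶s}.
No further products give new elements, so |G| = 34.

Answer: 34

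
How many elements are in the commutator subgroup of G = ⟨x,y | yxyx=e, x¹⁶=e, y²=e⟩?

G' = [G, G] is generated by all commutators. The generator-pair commutators are: [x, y] = x².
The subgroup they normally generate is {e, x², x⁴, x⁶, x⁸, x¹⁰, x¹², x¹⁴}, of order 8.
Check: |G/G'| = 32/8 = 4 is the order of the abelianisation.

Answer: 8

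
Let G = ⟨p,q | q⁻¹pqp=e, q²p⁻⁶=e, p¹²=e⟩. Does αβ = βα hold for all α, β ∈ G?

p·q = pq but q·p = p⁵q⁻¹, so p·q ≠ q·p and G is not abelian.

Answer: No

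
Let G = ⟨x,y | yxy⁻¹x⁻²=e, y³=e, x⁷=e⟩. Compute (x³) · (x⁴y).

Compute (x³) · (x⁴y) by multiplying left to right and reducing via the relations at each step:
  (x³) · x⁴ = e
  e · y = y

Answer: y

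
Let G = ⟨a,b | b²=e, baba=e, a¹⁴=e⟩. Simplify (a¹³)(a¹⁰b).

Compute (a¹³) · (a¹⁰b) by multiplying left to right and reducing via the relations at each step:
  (a¹³) · a¹⁰ = a⁹
  (a⁹) · b = a⁹b

Answer: a⁹b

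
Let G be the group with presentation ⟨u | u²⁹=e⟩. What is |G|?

G is generated by a single element, so G is cyclic. The relator gives u²⁹ = e and no smaller power is forced to be e, so the 29 powers {e, u, u², u³, u⁴, u⁵, u⁶, u⁷, u⁸, u⁹, u²², u²³, u²¹, u²⁰, u²⁴, u²⁵, u²⁶, u²⁷, u²⁸, u¹², u¹³, u¹¹, u¹⁰, u¹⁴, u¹⁵, u¹⁶, u¹⁷, u¹⁸, u¹⁹} are distinct. Hence |G| = 29.

Answer: 29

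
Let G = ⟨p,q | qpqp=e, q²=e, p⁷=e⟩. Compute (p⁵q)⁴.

Compute successive powers of (p⁵q), reducing at each step:
  (p⁵q)²: (p⁵q) · p⁵ = q;   q · q = e
  (p⁵q)³: e · p⁵ = p⁵;   (p⁵) · q = p⁵q
  (p⁵q)⁴: (p⁵q) · p⁵ = q;   q · q = e

Answer: e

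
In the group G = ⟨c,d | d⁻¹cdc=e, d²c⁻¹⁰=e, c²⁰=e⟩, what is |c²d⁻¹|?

Compute successive powers until reaching e:
  (c²d⁻¹)¹ = c²d⁻¹, (c²d⁻¹)² = c¹⁰, (c²d⁻¹)³ = c²d, (c²d⁻¹)⁴ = e.
The smallest positive k with (c²d⁻¹)ᵏ = e is 4.

Answer: 4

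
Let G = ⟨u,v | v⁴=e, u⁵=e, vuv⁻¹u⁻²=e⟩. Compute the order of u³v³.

Compute successive powers until reaching e:
  (u³v³)¹ = u³v³, (u³v³)² = u²v², (u³v³)³ = u⁴v, (u³v³)⁴ = e.
The smallest positive k with (u³v³)ᵏ = e is 4.

Answer: 4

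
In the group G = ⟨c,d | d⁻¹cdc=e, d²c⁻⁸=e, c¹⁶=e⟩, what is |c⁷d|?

Compute successive powers until reaching e:
  (c⁷d)¹ = c⁷d, (c⁷d)² = c⁸, (c⁷d)³ = c⁷d⁻¹, (c⁷d)⁴ = e.
The smallest positive k with (c⁷d)ᵏ = e is 4.

Answer: 4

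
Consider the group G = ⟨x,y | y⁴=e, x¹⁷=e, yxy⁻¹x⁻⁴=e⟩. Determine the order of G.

Enumerate words in the generators, reducing via the relations: the distinct elements are
  {e, x, y, xy, x², x³, x⁴, x⁵, x⁶, x⁷, x⁸, x⁹, y², y³, xy², xy³, x²y, x³y, x¹², x¹³, x¹¹, x¹⁰, x¹⁴, x¹⁵, x¹⁶, x⁴y, x⁵y, x⁶y, x⁷y, x⁸y, x⁹y, x²y², x²y³, x³y², x³y³, x¹²y, x¹³y, x¹¹y, x¹⁰y, x¹⁴y, x¹⁵y, x¹⁶y, x⁴y², x⁴y³, x⁵y², x⁵y³, x⁶y², x⁶y³, x⁷y², x⁷y³, x⁸y², x⁸y³, x⁹y², x⁹y³, x¹²y², x¹²y³, x¹³y², x¹³y³, x¹¹y², x¹¹y³, x¹⁰y², x¹⁰y³, x¹⁴y², x¹⁴y³, x¹⁵y², x¹⁵y³, x¹⁶y², x¹⁶y³}.
No further products give new elements, so |G| = 68.

Answer: 68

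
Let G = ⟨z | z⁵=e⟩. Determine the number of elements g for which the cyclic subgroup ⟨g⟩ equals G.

G is cyclic of order 5. An element generates G iff its order is 5, and a cyclic group of order 5 has exactly φ(5) = 4 such elements.

Answer: 4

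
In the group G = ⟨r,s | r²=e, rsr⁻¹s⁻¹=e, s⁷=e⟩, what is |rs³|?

Compute successive powers until reaching e:
  (rs³)¹ = rs³, (rs³)² = s⁶, (rs³)³ = rs², (rs³)⁴ = s⁵, (rs³)⁵ = rs, (rs³)⁶ = s⁴, (rs³)⁷ = r, (rs³)⁸ = s³, (rs³)⁹ = rs⁶, (rs³)¹⁰ = s², (rs³)¹¹ = rs⁵, (rs³)¹² = s, (rs³)¹³ = rs⁴, (rs³)¹⁴ = e.
The smallest positive k with (rs³)ᵏ = e is 14.

Answer: 14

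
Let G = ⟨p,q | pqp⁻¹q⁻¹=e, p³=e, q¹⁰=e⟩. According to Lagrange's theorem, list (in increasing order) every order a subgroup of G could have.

|G| = 30 = 2 · 3 · 5. By Lagrange's theorem the order of any subgroup divides 30; the divisors of 30 are 1, 2, 3, 5, 6, 10, 15, 30.

Answer: 1, 2, 3, 5, 6, 10, 15, 30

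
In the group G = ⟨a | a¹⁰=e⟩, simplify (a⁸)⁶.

Compute successive powers of (a⁸), reducing at each step:
  (a⁸)²: (a⁸) · a⁸ = a⁶
  (a⁸)³: (a⁶) · a⁸ = a⁴
  (a⁸)⁴: (a⁴) · a⁸ = a²
  (a⁸)⁵: (a²) · a⁸ = e
  (a⁸)⁶: e · a⁸ = a⁸

Answer: a⁸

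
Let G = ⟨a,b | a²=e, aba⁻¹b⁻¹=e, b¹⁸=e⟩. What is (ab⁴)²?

Compute successive powers of (ab⁴), reducing at each step:
  (ab⁴)²: (ab⁴) · a = b⁴;   (b⁴) · b⁴ = b⁸

Answer: b⁸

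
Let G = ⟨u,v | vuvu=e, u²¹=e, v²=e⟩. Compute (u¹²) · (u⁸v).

Compute (u¹²) · (u⁸v) by multiplying left to right and reducing via the relations at each step:
  (u¹²) · u⁸ = u²⁰
  (u²⁰) · v = u²⁰v

Answer: u²⁰v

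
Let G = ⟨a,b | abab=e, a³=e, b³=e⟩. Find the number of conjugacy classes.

The conjugacy classes (representative and size) are:
  [e] (size 1), [ba²] (size 4), [b²a] (size 4), [a²b²] (size 3).
Class equation: 1 + 4 + 4 + 3 = 12 = |G|. So G has 4 conjugacy classes.

Answer: 4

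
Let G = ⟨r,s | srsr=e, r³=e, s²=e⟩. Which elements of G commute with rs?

⟨rs⟩ ⊆ C_G(rs) since powers of rs commute with rs; so |C_G(rs)| ≥ |⟨rs⟩| = 2.
By orbit–stabilizer, |C_G(rs)| = |G| / |conj. class of rs| = 6 / 3 = 2.
The 2 elements commuting with rs are {e, rs}.

Answer: {e, rs}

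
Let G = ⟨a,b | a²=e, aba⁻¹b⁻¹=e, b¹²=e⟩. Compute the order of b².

Compute successive powers until reaching e:
  (b²)¹ = b², (b²)² = b⁴, (b²)³ = b⁶, (b²)⁴ = b⁸, (b²)⁵ = b¹⁰, (b²)⁶ = e.
The smallest positive k with (b²)ᵏ = e is 6.

Answer: 6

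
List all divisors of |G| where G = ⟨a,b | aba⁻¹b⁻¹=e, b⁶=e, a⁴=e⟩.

|G| = 24 = 2³ · 3. By Lagrange's theorem the order of any subgroup divides 24; the divisors of 24 are 1, 2, 3, 4, 6, 8, 12, 24.

Answer: 1, 2, 3, 4, 6, 8, 12, 24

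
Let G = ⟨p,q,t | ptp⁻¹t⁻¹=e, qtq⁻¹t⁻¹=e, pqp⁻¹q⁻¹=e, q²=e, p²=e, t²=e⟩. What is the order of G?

Enumerate words in the generators, reducing via the relations: the distinct elements are
  {e, p, q, t, pq, pt, qt, pqt}.
No further products give new elements, so |G| = 8.

Answer: 8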